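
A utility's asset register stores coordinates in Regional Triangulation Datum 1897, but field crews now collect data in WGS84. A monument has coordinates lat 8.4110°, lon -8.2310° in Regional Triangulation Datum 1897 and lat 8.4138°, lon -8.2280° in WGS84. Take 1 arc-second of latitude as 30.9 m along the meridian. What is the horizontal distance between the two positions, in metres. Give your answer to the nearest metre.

Δφ = 8.4138° − 8.4110° = +0.0028°; Δλ = -8.2280° − -8.2310° = +0.0030°.
1° of latitude = 3600 × 30.90 = 111240 m.
ΔN = Δφ × 111240 = 311.5 m; ΔE = Δλ × 111240 × cos(8.4110°) = +0.0030 × 111240 × 0.989244 = 330.1 m.
Distance = √(ΔE² + ΔN²) = √(330.1² + 311.5²) = 453.9 m.

454 m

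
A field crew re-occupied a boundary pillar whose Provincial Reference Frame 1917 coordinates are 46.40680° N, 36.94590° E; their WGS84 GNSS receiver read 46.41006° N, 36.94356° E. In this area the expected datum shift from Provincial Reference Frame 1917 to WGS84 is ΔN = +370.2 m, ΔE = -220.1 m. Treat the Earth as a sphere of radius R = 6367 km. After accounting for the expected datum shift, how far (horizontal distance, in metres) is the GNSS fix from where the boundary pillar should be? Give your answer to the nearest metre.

Observed coordinate differences: Δφ = +0.00326°, Δλ = -0.00234°.
Converting to metres (1° lat = 111125 m, cos φ = 0.689534): observed ΔN = 362.3 m, observed ΔE = -179.3 m.
Subtracting the expected shift leaves a residual of 362.3 − (370.2) = -7.9 m north and -179.3 − (-220.1) = 40.8 m east.
Residual distance = √((-7.9)² + 40.8²) = 41.6 m.

42 m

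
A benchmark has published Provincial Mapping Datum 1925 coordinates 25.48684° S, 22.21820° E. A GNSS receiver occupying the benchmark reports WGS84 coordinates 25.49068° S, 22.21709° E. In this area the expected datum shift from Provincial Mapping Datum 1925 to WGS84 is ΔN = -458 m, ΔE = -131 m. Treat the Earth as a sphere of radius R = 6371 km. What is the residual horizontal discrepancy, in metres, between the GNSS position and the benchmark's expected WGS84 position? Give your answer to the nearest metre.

Observed coordinate differences: Δφ = -0.00384°, Δλ = -0.00111°.
Converting to metres (1° lat = 111195 m, cos φ = 0.902684): observed ΔN = -427.0 m, observed ΔE = -111.4 m.
Subtracting the expected shift leaves a residual of -427.0 − (-458) = 31.0 m north and -111.4 − (-131) = 19.6 m east.
Residual distance = √(31.0² + 19.6²) = 36.7 m.

37 m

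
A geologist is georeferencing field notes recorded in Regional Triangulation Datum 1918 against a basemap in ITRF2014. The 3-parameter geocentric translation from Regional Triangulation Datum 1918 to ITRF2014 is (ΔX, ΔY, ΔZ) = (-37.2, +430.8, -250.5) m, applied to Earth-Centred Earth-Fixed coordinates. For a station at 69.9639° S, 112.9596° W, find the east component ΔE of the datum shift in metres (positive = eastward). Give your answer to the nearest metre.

At φ = -69.9639°, λ = -112.9596°: sin φ = -0.939477, cos φ = 0.342612, sin λ = -0.920780, cos λ = -0.390082.
ΔE = −sin λ·ΔX + cos λ·ΔY = −(-0.920780)·(-37.2) + (-0.390082)·(430.8) = -202.30 m.

ΔE = -202 m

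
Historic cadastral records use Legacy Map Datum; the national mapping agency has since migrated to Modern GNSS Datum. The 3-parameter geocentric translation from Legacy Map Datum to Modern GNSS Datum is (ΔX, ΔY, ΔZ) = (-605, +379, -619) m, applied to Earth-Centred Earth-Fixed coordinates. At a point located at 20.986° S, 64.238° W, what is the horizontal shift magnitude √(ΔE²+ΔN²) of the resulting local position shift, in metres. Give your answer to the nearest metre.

At φ = -20.986°, λ = -64.238°: sin φ = -0.358140, cos φ = 0.933668, sin λ = -0.900607, cos λ = 0.434634.
ΔE = −sin λ·ΔX + cos λ·ΔY = −(-0.900607)·(-605) + (0.434634)·(379) = -380.14 m.
ΔN = −sin φ cos λ·ΔX − sin φ sin λ·ΔY + cos φ·ΔZ = −(-0.358140)(0.434634)(-605) − (-0.358140)(-0.900607)(379) + (0.933668)(-619) = -794.36 m.
Horizontal magnitude = √(ΔE² + ΔN²) = √((-380.14)² + (-794.36)²) = 880.63 m.

881 m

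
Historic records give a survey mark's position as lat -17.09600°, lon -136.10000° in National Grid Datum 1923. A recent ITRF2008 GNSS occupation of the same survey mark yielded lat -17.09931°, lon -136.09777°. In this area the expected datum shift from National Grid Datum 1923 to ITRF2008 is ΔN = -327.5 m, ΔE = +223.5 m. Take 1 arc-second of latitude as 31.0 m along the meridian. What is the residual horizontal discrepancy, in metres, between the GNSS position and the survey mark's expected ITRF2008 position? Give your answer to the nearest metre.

Observed coordinate differences: Δφ = -0.00331°, Δλ = +0.00223°.
Converting to metres (1° lat = 111600 m, cos φ = 0.955814): observed ΔN = -369.4 m, observed ΔE = 237.9 m.
Subtracting the expected shift leaves a residual of -369.4 − (-327.5) = -41.9 m north and 237.9 − (223.5) = 14.4 m east.
Residual distance = √((-41.9)² + 14.4²) = 44.3 m.

44 m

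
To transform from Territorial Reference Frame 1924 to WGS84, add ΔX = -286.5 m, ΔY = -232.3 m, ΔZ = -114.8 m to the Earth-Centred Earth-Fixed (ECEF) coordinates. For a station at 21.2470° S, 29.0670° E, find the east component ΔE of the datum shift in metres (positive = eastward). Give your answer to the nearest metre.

The local east axis at (φ, λ) is (−sin λ, cos λ, 0), so ΔE = −sin(29.0670°)·(-286.5) + cos(29.0670°)·(-232.3) = -63.85 m.

ΔE = -64 m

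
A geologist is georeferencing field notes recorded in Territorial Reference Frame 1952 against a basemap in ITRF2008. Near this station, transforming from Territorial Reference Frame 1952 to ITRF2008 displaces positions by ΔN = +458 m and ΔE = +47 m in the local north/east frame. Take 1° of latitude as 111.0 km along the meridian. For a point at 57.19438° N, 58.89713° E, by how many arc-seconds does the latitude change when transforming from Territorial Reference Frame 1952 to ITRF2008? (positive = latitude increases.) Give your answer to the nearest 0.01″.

1° of latitude = 111.0 km, so Δφ = 458.0 / 111000 = 0.0041261° = 14.854″.

Δφ = 14.85″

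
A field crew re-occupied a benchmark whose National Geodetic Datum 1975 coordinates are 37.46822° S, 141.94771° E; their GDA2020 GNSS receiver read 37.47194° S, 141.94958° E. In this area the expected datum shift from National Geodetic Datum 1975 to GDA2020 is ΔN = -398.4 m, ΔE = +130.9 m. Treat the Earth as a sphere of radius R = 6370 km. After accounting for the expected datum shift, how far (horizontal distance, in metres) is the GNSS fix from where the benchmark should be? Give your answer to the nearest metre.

37 m

Observed coordinate differences: Δφ = -0.00372°, Δλ = +0.00187°.
Converting to metres (1° lat = 111177 m, cos φ = 0.793691): observed ΔN = -413.6 m, observed ΔE = 165.0 m.
Subtracting the expected shift leaves a residual of -413.6 − (-398.4) = -15.2 m north and 165.0 − (130.9) = 34.1 m east.
Residual distance = √((-15.2)² + 34.1²) = 37.3 m.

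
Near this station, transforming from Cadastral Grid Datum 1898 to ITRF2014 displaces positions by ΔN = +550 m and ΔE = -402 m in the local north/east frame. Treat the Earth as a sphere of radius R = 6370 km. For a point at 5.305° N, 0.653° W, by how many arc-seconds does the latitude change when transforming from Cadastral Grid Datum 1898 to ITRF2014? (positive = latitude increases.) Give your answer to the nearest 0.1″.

Δφ = 17.8″

On a sphere of radius R, 1 rad of latitude = R, so Δφ = ΔN / R = 550.0 / 6370000 = 8.6342e-05 rad = 17.809″.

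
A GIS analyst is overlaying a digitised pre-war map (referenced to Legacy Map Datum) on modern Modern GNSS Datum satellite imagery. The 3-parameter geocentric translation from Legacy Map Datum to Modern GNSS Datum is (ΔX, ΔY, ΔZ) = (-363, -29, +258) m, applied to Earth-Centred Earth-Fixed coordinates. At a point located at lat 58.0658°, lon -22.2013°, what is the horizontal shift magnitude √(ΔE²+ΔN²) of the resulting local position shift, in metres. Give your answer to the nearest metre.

At φ = 58.0658°, λ = -22.2013°: sin φ = 0.848656, cos φ = 0.528945, sin λ = -0.377862, cos λ = 0.925862.
ΔE = −sin λ·ΔX + cos λ·ΔY = −(-0.377862)·(-363) + (0.925862)·(-29) = -164.01 m.
ΔN = −sin φ cos λ·ΔX − sin φ sin λ·ΔY + cos φ·ΔZ = −(0.848656)(0.925862)(-363) − (0.848656)(-0.377862)(-29) + (0.528945)(258) = 412.39 m.
Horizontal magnitude = √(ΔE² + ΔN²) = √((-164.01)² + 412.39²) = 443.81 m.

444 m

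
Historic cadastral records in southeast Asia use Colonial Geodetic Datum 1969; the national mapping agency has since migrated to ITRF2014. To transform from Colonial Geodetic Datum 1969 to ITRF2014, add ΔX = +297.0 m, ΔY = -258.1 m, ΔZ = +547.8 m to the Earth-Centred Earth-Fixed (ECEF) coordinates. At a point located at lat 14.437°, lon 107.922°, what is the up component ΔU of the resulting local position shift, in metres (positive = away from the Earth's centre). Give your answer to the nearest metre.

At φ = 14.437°, λ = 107.922°: sin φ = 0.249315, cos φ = 0.968422, sin λ = 0.951476, cos λ = -0.307722.
ΔU = cos φ cos λ·ΔX + cos φ sin λ·ΔY + sin φ·ΔZ = (0.968422)(-0.307722)(297.0) + (0.968422)(0.951476)(-258.1) + (0.249315)(547.8) = -189.75 m.

ΔU = -190 m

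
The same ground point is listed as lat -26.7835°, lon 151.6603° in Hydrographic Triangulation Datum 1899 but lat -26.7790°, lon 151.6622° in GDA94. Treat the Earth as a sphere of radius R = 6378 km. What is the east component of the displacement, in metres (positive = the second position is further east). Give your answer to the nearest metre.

ΔE = 189 m

Δφ = -26.7790° − -26.7835° = +0.0045°; Δλ = 151.6622° − 151.6603° = +0.0019°.
1° along a meridian = πR/180 = 111317 m.
ΔN = Δφ × 111317 = 500.9 m; ΔE = Δλ × 111317 × cos(-26.7835°) = +0.0019 × 111317 × 0.892716 = 188.8 m.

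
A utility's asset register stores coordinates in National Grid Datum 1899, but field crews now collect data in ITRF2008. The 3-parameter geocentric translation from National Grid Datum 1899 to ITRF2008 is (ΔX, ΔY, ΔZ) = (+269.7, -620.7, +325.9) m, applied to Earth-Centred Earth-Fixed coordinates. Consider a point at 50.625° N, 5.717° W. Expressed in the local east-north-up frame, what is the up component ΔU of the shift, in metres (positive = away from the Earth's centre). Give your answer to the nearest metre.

At φ = 50.625°, λ = -5.717°: sin φ = 0.773010, cos φ = 0.634393, sin λ = -0.099615, cos λ = 0.995026.
ΔU = cos φ cos λ·ΔX + cos φ sin λ·ΔY + sin φ·ΔZ = (0.634393)(0.995026)(269.7) + (0.634393)(-0.099615)(-620.7) + (0.773010)(325.9) = 461.39 m.

ΔU = 461 m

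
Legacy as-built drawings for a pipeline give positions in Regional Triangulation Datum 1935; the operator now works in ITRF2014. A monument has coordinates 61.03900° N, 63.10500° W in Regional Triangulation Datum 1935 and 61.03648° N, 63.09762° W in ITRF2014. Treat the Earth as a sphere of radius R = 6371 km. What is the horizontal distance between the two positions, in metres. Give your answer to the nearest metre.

486 m

Δφ = 61.03648° − 61.03900° = -0.00252°; Δλ = -63.09762° − -63.10500° = +0.00738°.
1° along a meridian = πR/180 = 111195 m.
ΔN = Δφ × 111195 = -280.2 m; ΔE = Δλ × 111195 × cos(61.03900°) = +0.00738 × 111195 × 0.484214 = 397.4 m.
Distance = √(ΔE² + ΔN²) = √(397.4² + (-280.2)²) = 486.2 m.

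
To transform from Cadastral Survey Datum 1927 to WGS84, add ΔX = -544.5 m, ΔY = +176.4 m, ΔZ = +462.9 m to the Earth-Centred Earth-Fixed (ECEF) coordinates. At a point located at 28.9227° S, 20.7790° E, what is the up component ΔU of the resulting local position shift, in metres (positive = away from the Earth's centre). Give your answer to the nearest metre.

ΔU = -615 m

The local up (radial) axis is (cos φ cos λ, cos φ sin λ, sin φ), giving ΔU = -445.587 + 54.775 − 223.872 = -614.68 m.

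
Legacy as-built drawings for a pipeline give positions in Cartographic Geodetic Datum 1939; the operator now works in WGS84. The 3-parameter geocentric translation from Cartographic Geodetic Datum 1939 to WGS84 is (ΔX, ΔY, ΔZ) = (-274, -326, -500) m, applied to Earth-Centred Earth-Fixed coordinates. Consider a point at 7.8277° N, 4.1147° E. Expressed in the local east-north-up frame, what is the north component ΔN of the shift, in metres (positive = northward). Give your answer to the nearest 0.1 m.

ΔN = -454.9 m

At φ = 7.8277°, λ = 4.1147°: sin φ = 0.136195, cos φ = 0.990682, sin λ = 0.071753, cos λ = 0.997422.
ΔN = −sin φ cos λ·ΔX − sin φ sin λ·ΔY + cos φ·ΔZ = −(0.136195)(0.997422)(-274) − (0.136195)(0.071753)(-326) + (0.990682)(-500) = -454.93 m.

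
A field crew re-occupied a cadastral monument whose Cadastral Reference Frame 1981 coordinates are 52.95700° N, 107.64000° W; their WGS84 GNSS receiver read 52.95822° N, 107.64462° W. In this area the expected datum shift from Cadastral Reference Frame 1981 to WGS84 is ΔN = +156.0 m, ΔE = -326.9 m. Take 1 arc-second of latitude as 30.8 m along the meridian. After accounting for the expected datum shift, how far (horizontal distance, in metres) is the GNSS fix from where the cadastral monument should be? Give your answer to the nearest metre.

Observed coordinate differences: Δφ = +0.00122°, Δλ = -0.00462°.
Converting to metres (1° lat = 110880 m, cos φ = 0.602414): observed ΔN = 135.3 m, observed ΔE = -308.6 m.
Subtracting the expected shift leaves a residual of 135.3 − (156.0) = -20.7 m north and -308.6 − (-326.9) = 18.3 m east.
Residual distance = √((-20.7)² + 18.3²) = 27.7 m.

28 m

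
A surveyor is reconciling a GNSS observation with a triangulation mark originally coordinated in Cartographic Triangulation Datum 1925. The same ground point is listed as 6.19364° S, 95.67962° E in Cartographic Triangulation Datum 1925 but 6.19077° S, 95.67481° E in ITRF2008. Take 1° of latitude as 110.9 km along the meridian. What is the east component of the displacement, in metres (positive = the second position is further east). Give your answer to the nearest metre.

Δφ = -6.19077° − -6.19364° = +0.00287°; Δλ = 95.67481° − 95.67962° = -0.00481°.
ΔN = Δφ × 110900 = 318.3 m; ΔE = Δλ × 110900 × cos(-6.19364°) = -0.00481 × 110900 × 0.994163 = -530.3 m.

ΔE = -530 m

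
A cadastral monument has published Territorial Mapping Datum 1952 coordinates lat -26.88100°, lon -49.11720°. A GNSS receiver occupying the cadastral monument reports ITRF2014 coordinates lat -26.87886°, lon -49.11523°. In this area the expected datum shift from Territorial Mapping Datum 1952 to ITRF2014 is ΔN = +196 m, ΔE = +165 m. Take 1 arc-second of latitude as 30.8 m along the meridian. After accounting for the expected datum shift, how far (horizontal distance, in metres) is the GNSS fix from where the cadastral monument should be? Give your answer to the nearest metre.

51 m

Observed coordinate differences: Δφ = +0.00214°, Δλ = +0.00197°.
Converting to metres (1° lat = 110880 m, cos φ = 0.891948): observed ΔN = 237.3 m, observed ΔE = 194.8 m.
Subtracting the expected shift leaves a residual of 237.3 − (196) = 41.3 m north and 194.8 − (165) = 29.8 m east.
Residual distance = √(41.3² + 29.8²) = 50.9 m.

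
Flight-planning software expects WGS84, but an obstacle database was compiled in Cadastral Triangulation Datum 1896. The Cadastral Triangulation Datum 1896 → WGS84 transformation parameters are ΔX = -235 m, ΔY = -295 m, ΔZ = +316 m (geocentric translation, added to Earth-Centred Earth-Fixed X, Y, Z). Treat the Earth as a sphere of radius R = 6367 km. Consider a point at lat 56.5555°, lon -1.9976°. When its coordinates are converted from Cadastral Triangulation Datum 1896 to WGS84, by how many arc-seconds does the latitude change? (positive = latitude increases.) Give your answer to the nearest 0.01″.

Δφ = 11.71″

sin φ = 0.834420, cos φ = 0.551129, sin λ = -0.034858, cos λ = 0.999392.
North component: ΔN = −sin φ cos λ·ΔX − sin φ sin λ·ΔY + cos φ·ΔZ = −(0.834420)(0.999392)(-235) − (0.834420)(-0.034858)(-295) + (0.551129)(316) = 361.55 m.
1° of latitude spans πR/180 = 111125 m, so Δφ = 361.55 / 111125 × 3600 = 11.713″.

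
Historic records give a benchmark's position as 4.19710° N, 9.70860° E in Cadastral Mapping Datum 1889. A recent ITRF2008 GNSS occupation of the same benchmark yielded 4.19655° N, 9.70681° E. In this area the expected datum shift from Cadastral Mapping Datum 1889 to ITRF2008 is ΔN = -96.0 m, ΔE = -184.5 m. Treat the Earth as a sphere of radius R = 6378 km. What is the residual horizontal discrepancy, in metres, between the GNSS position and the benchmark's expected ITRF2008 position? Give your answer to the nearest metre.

38 m

Observed coordinate differences: Δφ = -0.00055°, Δλ = -0.00179°.
Converting to metres (1° lat = 111317 m, cos φ = 0.997318): observed ΔN = -61.2 m, observed ΔE = -198.7 m.
Subtracting the expected shift leaves a residual of -61.2 − (-96.0) = 34.8 m north and -198.7 − (-184.5) = -14.2 m east.
Residual distance = √(34.8² + (-14.2)²) = 37.6 m.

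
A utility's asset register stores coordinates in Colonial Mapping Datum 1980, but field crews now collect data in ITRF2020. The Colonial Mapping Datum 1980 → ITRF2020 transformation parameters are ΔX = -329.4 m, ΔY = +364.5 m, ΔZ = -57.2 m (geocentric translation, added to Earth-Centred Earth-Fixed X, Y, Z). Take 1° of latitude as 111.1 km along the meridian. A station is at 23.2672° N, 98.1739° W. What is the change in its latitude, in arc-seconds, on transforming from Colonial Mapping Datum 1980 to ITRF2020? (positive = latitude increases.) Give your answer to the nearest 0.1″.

Δφ = 2.3″

sin φ = 0.395020, cos φ = 0.918673, sin λ = -0.989841, cos λ = -0.142178.
North component: ΔN = −sin φ cos λ·ΔX − sin φ sin λ·ΔY + cos φ·ΔZ = −(0.395020)(-0.142178)(-329.4) − (0.395020)(-0.989841)(364.5) + (0.918673)(-57.2) = 71.47 m.
1° of latitude spans 111100 m, so Δφ = 71.47 / 111100 × 3600 = 2.316″.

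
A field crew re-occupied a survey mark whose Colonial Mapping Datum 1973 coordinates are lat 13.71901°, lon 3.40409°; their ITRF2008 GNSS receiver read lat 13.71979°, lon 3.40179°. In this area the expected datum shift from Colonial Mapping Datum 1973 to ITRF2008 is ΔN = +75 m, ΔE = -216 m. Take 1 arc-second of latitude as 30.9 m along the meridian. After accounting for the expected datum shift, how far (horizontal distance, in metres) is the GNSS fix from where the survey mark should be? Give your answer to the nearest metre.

Observed coordinate differences: Δφ = +0.00078°, Δλ = -0.00230°.
Converting to metres (1° lat = 111240 m, cos φ = 0.971470): observed ΔN = 86.8 m, observed ΔE = -248.6 m.
Subtracting the expected shift leaves a residual of 86.8 − (75) = 11.8 m north and -248.6 − (-216) = -32.6 m east.
Residual distance = √(11.8² + (-32.6)²) = 34.6 m.

35 m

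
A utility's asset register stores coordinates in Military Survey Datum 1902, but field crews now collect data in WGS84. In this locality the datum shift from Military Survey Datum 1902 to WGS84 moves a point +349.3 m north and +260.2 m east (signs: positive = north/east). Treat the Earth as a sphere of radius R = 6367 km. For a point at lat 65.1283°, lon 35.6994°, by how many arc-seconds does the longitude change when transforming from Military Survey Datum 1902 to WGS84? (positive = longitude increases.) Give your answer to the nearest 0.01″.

At latitude 65.1283°, cos φ = 0.420588.
One radian of longitude at latitude φ spans R cos φ, so Δλ = ΔE / (R cos φ) = 260.2 / (6367000 × 0.420588) = 9.7166e-05 rad = 20.042″.

Δλ = 20.04″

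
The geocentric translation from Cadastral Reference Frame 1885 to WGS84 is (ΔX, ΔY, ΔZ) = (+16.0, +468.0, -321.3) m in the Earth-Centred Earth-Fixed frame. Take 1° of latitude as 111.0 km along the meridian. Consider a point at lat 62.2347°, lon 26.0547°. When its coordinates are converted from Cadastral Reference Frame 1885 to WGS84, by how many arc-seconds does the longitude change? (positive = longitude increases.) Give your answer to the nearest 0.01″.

Δλ = 28.78″

sin φ = 0.884863, cos φ = 0.465851, sin λ = 0.439229, cos λ = 0.898375.
East component: ΔE = −sin λ·ΔX + cos λ·ΔY = −(0.439229)(16.0) + (0.898375)(468.0) = 413.41 m.
1° of latitude spans 111000 m; at latitude φ, 1° of longitude spans that × cos φ = 51709.4 m, so Δλ = 413.41 / 51709.4 × 3600 = 28.782″.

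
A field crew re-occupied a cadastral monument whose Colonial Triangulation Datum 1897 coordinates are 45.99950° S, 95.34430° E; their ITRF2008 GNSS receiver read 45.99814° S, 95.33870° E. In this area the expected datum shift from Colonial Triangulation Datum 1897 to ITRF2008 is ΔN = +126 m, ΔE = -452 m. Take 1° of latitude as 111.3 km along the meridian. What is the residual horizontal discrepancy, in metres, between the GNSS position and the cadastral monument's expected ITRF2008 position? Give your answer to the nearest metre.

32 m

Observed coordinate differences: Δφ = +0.00136°, Δλ = -0.00560°.
Converting to metres (1° lat = 111300 m, cos φ = 0.694665): observed ΔN = 151.4 m, observed ΔE = -433.0 m.
Subtracting the expected shift leaves a residual of 151.4 − (126) = 25.4 m north and -433.0 − (-452) = 19.0 m east.
Residual distance = √(25.4² + 19.0²) = 31.7 m.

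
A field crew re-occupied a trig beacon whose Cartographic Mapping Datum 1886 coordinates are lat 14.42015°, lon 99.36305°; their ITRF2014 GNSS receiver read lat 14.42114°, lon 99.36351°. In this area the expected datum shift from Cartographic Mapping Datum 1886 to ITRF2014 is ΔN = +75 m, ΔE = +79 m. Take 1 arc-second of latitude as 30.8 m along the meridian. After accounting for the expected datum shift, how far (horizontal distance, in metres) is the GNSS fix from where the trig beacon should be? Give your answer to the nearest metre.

46 m

Observed coordinate differences: Δφ = +0.00099°, Δλ = +0.00046°.
Converting to metres (1° lat = 110880 m, cos φ = 0.968496): observed ΔN = 109.8 m, observed ΔE = 49.4 m.
Subtracting the expected shift leaves a residual of 109.8 − (75) = 34.8 m north and 49.4 − (79) = -29.6 m east.
Residual distance = √(34.8² + (-29.6)²) = 45.7 m.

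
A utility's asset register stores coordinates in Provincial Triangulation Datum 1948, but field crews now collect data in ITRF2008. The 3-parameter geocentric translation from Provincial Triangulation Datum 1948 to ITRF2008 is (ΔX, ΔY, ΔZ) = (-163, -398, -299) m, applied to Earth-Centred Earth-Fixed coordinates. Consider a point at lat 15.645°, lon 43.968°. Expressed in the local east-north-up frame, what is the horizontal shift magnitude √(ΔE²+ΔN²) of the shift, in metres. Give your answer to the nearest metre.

251 m

The local east axis at (φ, λ) is (−sin λ, cos λ, 0), so ΔE = −sin(43.968°)·(-163) + cos(43.968°)·(-398) = -173.29 m.
The local north axis is (−sin φ cos λ, −sin φ sin λ, cos φ), giving ΔN = 31.637 + 74.515 − 287.922 = -181.77 m.
Horizontal magnitude = √(ΔE² + ΔN²) = √((-173.29)² + (-181.77)²) = 251.14 m.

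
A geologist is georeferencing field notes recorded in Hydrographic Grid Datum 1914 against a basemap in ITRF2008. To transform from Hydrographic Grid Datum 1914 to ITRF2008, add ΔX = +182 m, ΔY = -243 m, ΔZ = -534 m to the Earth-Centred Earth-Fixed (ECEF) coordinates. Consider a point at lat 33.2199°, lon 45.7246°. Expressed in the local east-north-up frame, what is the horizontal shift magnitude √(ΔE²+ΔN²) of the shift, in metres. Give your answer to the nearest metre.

517 m

The local east axis at (φ, λ) is (−sin λ, cos λ, 0), so ΔE = −sin(45.7246°)·182 + cos(45.7246°)·(-243) = -299.95 m.
The local north axis is (−sin φ cos λ, −sin φ sin λ, cos φ), giving ΔN = -69.608 + 95.319 − 446.731 = -421.02 m.
Horizontal magnitude = √(ΔE² + ΔN²) = √((-299.95)² + (-421.02)²) = 516.94 m.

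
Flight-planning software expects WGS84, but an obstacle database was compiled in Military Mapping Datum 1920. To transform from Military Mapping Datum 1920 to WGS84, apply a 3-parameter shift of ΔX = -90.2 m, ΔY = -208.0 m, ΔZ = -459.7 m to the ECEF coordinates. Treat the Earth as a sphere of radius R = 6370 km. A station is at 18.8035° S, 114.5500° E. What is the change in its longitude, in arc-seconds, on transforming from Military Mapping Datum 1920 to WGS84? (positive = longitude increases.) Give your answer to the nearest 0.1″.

sin φ = -0.322324, cos φ = 0.946630, sin λ = 0.909599, cos λ = -0.415487.
East component: ΔE = −sin λ·ΔX + cos λ·ΔY = −(0.909599)(-90.2) + (-0.415487)(-208.0) = 168.47 m.
1° of latitude spans πR/180 = 111177 m; at latitude φ, 1° of longitude spans that × cos φ = 105243.9 m, so Δλ = 168.47 / 105243.9 × 3600 = 5.763″.

Δλ = 5.8″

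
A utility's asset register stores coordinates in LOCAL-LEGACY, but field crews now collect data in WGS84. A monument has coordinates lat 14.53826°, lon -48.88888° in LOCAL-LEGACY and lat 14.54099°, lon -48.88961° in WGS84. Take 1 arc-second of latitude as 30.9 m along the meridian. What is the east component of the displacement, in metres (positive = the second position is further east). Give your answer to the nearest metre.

ΔE = -79 m

Δφ = 14.54099° − 14.53826° = +0.00273°; Δλ = -48.88961° − -48.88888° = -0.00073°.
1° of latitude = 3600 × 30.90 = 111240 m.
ΔN = Δφ × 111240 = 303.7 m; ΔE = Δλ × 111240 × cos(14.53826°) = -0.00073 × 111240 × 0.967980 = -78.6 m.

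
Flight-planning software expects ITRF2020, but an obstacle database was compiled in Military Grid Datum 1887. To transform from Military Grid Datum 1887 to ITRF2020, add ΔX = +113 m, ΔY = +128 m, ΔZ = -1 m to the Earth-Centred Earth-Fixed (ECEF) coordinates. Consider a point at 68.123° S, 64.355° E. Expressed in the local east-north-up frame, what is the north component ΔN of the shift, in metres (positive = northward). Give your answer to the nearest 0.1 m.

ΔN = 152.1 m

The local north axis is (−sin φ cos λ, −sin φ sin λ, cos φ), giving ΔN = 45.384 + 107.081 − 0.373 = 152.09 m.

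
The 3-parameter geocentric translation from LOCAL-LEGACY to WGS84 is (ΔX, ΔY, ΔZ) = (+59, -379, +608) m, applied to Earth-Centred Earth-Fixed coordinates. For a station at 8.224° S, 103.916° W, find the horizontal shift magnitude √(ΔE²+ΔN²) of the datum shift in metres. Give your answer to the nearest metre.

669 m

At φ = -8.224°, λ = -103.916°: sin φ = -0.143044, cos φ = 0.989716, sin λ = -0.970649, cos λ = -0.240499.
ΔE = −sin λ·ΔX + cos λ·ΔY = −(-0.970649)·(59) + (-0.240499)·(-379) = 148.42 m.
ΔN = −sin φ cos λ·ΔX − sin φ sin λ·ΔY + cos φ·ΔZ = −(-0.143044)(-0.240499)(59) − (-0.143044)(-0.970649)(-379) + (0.989716)(608) = 652.34 m.
Horizontal magnitude = √(ΔE² + ΔN²) = √(148.42² + 652.34²) = 669.01 m.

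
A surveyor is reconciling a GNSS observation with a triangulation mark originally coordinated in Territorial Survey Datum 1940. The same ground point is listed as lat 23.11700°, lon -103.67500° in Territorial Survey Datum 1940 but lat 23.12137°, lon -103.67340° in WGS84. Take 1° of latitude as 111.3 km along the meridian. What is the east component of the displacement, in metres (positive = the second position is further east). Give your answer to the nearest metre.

Δφ = 23.12137° − 23.11700° = +0.00437°; Δλ = -103.67340° − -103.67500° = +0.00160°.
ΔN = Δφ × 111300 = 486.4 m; ΔE = Δλ × 111300 × cos(23.11700°) = +0.00160 × 111300 × 0.919705 = 163.8 m.

ΔE = 164 m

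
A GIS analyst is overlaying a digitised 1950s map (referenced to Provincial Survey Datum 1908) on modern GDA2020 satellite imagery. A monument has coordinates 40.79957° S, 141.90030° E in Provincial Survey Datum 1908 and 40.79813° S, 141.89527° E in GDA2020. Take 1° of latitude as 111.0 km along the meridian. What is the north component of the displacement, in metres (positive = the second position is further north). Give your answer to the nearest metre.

ΔN = 160 m

Δφ = -40.79813° − -40.79957° = +0.00144°; Δλ = 141.89527° − 141.90030° = -0.00503°.
ΔN = Δφ × 111000 = 159.8 m; ΔE = Δλ × 111000 × cos(-40.79957°) = -0.00503 × 111000 × 0.757000 = -422.7 m.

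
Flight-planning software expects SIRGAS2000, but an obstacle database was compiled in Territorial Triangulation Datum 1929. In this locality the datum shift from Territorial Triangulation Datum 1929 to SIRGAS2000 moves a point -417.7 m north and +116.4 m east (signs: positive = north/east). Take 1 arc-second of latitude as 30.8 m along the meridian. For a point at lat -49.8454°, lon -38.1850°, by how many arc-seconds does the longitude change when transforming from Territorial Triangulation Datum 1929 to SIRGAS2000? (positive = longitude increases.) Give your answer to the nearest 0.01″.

Δλ = 5.86″

At latitude -49.8454°, cos φ = 0.644852.
1″ of longitude at this latitude = 30.80 × cos φ = 19.8614 m, so Δλ = 116.4 / 19.8614 = 5.861″.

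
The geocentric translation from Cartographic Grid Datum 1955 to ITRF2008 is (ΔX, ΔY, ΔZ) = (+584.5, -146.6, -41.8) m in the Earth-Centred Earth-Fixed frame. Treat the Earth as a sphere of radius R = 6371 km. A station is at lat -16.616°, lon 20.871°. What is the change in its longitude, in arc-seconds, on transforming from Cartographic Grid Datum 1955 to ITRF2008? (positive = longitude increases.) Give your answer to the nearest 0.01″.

sin φ = -0.285956, cos φ = 0.958243, sin λ = 0.356265, cos λ = 0.934385.
East component: ΔE = −sin λ·ΔX + cos λ·ΔY = −(0.356265)(584.5) + (0.934385)(-146.6) = -345.22 m.
1° of latitude spans πR/180 = 111195 m; at latitude φ, 1° of longitude spans that × cos φ = 106551.7 m, so Δλ = -345.22 / 106551.7 × 3600 = -11.664″.

Δλ = -11.66″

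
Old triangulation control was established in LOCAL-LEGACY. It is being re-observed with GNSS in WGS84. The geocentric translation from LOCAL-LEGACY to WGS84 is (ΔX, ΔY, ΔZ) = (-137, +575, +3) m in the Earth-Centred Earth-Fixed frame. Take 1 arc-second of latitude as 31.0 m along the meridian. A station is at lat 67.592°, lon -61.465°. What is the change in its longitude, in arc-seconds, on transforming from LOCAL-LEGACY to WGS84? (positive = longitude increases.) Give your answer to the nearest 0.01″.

sin φ = 0.924493, cos φ = 0.381199, sin λ = -0.878525, cos λ = 0.477696.
East component: ΔE = −sin λ·ΔX + cos λ·ΔY = −(-0.878525)(-137) + (0.477696)(575) = 154.32 m.
1° of latitude spans 3600 × 31.00 = 111600 m; at latitude φ, 1° of longitude spans that × cos φ = 42541.9 m, so Δλ = 154.32 / 42541.9 × 3600 = 13.059″.

Δλ = 13.06″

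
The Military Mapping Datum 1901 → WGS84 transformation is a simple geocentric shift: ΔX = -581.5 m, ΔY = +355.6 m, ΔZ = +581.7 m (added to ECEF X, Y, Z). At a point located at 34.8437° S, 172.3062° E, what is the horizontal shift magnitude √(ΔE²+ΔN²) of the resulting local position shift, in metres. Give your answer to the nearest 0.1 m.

877.9 m

At φ = -34.8437°, λ = 172.3062°: sin φ = -0.571340, cos φ = 0.820714, sin λ = 0.133879, cos λ = -0.990998.
ΔE = −sin λ·ΔX + cos λ·ΔY = −(0.133879)·(-581.5) + (-0.990998)·(355.6) = -274.55 m.
ΔN = −sin φ cos λ·ΔX − sin φ sin λ·ΔY + cos φ·ΔZ = −(-0.571340)(-0.990998)(-581.5) − (-0.571340)(0.133879)(355.6) + (0.820714)(581.7) = 833.85 m.
Horizontal magnitude = √(ΔE² + ΔN²) = √((-274.55)² + 833.85²) = 877.89 m.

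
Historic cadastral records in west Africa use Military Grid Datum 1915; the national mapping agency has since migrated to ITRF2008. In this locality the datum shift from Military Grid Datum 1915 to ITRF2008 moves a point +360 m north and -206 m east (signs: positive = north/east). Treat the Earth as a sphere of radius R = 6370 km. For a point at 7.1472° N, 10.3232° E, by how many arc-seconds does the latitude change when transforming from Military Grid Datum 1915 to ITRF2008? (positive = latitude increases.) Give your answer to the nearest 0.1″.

Δφ = 11.7″

On a sphere of radius R, 1 rad of latitude = R, so Δφ = ΔN / R = 360.0 / 6370000 = 5.6515e-05 rad = 11.657″.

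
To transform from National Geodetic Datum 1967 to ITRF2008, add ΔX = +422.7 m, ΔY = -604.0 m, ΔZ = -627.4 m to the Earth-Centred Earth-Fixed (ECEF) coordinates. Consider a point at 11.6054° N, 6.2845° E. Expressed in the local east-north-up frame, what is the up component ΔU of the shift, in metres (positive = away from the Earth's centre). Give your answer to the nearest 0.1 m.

ΔU = 220.6 m

At φ = 11.6054°, λ = 6.2845°: sin φ = 0.201170, cos φ = 0.979556, sin λ = 0.109465, cos λ = 0.993991.
ΔU = cos φ cos λ·ΔX + cos φ sin λ·ΔY + sin φ·ΔZ = (0.979556)(0.993991)(422.7) + (0.979556)(0.109465)(-604.0) + (0.201170)(-627.4) = 220.59 m.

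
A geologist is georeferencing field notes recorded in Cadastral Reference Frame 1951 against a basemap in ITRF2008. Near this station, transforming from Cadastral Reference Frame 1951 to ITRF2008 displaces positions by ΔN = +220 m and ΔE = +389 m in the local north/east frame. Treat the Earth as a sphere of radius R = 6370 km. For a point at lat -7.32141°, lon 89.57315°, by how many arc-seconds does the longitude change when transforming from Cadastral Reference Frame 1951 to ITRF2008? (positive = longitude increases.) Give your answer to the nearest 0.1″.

Δλ = 12.7″

At latitude -7.32141°, cos φ = 0.991847.
One radian of longitude at latitude φ spans R cos φ, so Δλ = ΔE / (R cos φ) = 389.0 / (6370000 × 0.991847) = 6.1569e-05 rad = 12.700″.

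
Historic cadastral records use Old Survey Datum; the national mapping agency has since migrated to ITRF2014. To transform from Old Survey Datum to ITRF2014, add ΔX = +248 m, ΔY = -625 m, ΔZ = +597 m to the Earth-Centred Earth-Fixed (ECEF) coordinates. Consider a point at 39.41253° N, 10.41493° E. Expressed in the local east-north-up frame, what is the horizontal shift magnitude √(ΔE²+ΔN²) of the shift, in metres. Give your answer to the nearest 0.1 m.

760.2 m

The local east axis at (φ, λ) is (−sin λ, cos λ, 0), so ΔE = −sin(10.41493°)·248 + cos(10.41493°)·(-625) = -659.54 m.
The local north axis is (−sin φ cos λ, −sin φ sin λ, cos φ), giving ΔN = -154.861 + 71.734 + 461.239 = 378.11 m.
Horizontal magnitude = √(ΔE² + ΔN²) = √((-659.54)² + 378.11²) = 760.23 m.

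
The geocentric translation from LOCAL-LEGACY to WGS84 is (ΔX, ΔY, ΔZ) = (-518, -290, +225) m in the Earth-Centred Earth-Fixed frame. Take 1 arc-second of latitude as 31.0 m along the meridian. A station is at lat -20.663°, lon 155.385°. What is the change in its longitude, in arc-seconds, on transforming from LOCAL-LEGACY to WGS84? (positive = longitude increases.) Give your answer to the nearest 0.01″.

sin φ = -0.352871, cos φ = 0.935672, sin λ = 0.416519, cos λ = -0.909127.
East component: ΔE = −sin λ·ΔX + cos λ·ΔY = −(0.416519)(-518) + (-0.909127)(-290) = 479.40 m.
1° of latitude spans 3600 × 31.00 = 111600 m; at latitude φ, 1° of longitude spans that × cos φ = 104421.0 m, so Δλ = 479.40 / 104421.0 × 3600 = 16.528″.

Δλ = 16.53″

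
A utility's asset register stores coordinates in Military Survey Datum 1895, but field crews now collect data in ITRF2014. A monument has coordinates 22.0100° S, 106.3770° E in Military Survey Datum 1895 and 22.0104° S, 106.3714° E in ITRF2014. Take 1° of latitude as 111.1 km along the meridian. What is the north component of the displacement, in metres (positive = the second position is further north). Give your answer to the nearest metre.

Δφ = -22.0104° − -22.0100° = -0.0004°; Δλ = 106.3714° − 106.3770° = -0.0056°.
ΔN = Δφ × 111100 = -44.4 m; ΔE = Δλ × 111100 × cos(-22.0100°) = -0.0056 × 111100 × 0.927118 = -576.8 m.

ΔN = -44 m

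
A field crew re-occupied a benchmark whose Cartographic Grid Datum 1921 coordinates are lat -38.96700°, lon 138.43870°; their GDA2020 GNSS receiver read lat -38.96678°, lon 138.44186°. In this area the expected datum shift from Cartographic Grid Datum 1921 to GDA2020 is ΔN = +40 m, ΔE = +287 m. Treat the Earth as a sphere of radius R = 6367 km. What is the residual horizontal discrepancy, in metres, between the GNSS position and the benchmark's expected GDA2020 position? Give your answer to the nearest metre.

21 m

Observed coordinate differences: Δφ = +0.00022°, Δλ = +0.00316°.
Converting to metres (1° lat = 111125 m, cos φ = 0.777508): observed ΔN = 24.4 m, observed ΔE = 273.0 m.
Subtracting the expected shift leaves a residual of 24.4 − (40) = -15.6 m north and 273.0 − (287) = -14.0 m east.
Residual distance = √((-15.6)² + (-14.0)²) = 20.9 m.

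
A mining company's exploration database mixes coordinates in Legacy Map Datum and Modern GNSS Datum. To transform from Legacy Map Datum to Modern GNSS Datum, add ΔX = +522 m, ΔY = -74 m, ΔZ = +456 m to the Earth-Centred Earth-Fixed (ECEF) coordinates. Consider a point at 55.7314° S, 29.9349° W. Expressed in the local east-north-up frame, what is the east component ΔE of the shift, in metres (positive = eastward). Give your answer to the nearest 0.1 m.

ΔE = 196.4 m

The local east axis at (φ, λ) is (−sin λ, cos λ, 0), so ΔE = −sin(-29.9349°)·522 + cos(-29.9349°)·(-74) = 196.36 m.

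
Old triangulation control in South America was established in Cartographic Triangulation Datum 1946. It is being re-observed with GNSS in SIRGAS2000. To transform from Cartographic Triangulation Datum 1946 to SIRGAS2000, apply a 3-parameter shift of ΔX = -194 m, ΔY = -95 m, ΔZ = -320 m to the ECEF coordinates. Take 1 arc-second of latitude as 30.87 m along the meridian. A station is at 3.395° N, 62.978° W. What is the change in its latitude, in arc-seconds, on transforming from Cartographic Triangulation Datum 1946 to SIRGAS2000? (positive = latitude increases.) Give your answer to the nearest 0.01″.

sin φ = 0.059219, cos φ = 0.998245, sin λ = -0.890832, cos λ = 0.454333.
North component: ΔN = −sin φ cos λ·ΔX − sin φ sin λ·ΔY + cos φ·ΔZ = −(0.059219)(0.454333)(-194) − (0.059219)(-0.890832)(-95) + (0.998245)(-320) = -319.23 m.
1° of latitude spans 3600 × 30.87 = 111132 m, so Δφ = -319.23 / 111132 × 3600 = -10.341″.

Δφ = -10.34″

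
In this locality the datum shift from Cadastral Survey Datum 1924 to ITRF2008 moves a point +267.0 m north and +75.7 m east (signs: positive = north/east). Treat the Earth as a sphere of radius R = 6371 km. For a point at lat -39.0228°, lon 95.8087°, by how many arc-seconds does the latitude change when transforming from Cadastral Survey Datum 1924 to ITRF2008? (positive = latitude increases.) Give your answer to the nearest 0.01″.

On a sphere of radius R, 1 rad of latitude = R, so Δφ = ΔN / R = 267.0 / 6371000 = 4.1909e-05 rad = 8.644″.

Δφ = 8.64″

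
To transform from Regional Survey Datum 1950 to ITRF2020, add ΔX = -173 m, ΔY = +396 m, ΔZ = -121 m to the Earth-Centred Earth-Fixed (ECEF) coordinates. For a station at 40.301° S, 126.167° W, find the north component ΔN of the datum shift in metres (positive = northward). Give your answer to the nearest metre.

At φ = -40.301°, λ = -126.167°: sin φ = -0.646803, cos φ = 0.762657, sin λ = -0.807300, cos λ = -0.590141.
ΔN = −sin φ cos λ·ΔX − sin φ sin λ·ΔY + cos φ·ΔZ = −(-0.646803)(-0.590141)(-173) − (-0.646803)(-0.807300)(396) + (0.762657)(-121) = -233.02 m.

ΔN = -233 m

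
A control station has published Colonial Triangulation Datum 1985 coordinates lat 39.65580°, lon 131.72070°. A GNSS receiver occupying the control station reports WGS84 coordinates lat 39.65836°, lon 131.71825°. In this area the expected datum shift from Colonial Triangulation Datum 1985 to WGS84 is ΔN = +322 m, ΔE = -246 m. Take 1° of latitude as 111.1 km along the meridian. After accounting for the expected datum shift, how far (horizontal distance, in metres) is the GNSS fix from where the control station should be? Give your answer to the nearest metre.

Observed coordinate differences: Δφ = +0.00256°, Δλ = -0.00245°.
Converting to metres (1° lat = 111100 m, cos φ = 0.769892): observed ΔN = 284.4 m, observed ΔE = -209.6 m.
Subtracting the expected shift leaves a residual of 284.4 − (322) = -37.6 m north and -209.6 − (-246) = 36.4 m east.
Residual distance = √((-37.6)² + 36.4²) = 52.3 m.

52 m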